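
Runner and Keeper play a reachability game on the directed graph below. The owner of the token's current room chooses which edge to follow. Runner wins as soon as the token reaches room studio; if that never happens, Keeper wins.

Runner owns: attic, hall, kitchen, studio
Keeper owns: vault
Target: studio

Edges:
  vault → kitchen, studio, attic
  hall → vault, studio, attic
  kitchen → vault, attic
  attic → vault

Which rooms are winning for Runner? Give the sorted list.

hall, studio

A0 = {studio}
A1: add {hall} — hall (Runner) has hall→studio.
A2 = A1; e.g. vault (Keeper) can still go to kitchen. Fixed point.
Runner's winning region = {hall, studio}.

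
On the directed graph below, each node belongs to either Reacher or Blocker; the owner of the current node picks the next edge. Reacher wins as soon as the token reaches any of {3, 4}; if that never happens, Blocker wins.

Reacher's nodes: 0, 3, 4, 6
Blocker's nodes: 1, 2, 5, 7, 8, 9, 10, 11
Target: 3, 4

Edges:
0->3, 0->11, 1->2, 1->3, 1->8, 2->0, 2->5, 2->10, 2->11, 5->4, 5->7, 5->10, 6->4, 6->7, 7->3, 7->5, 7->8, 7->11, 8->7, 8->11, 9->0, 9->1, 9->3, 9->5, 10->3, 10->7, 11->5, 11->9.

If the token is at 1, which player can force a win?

Blocker

A0 = {3, 4}
A1: add {0, 6} — 0 (Reacher) has 0→3; 6 (Reacher) has 6→4.
A2 = A1; e.g. 1 (Blocker) can still go to 2. Fixed point.
1 never enters the attractor, so Blocker can avoid the target forever.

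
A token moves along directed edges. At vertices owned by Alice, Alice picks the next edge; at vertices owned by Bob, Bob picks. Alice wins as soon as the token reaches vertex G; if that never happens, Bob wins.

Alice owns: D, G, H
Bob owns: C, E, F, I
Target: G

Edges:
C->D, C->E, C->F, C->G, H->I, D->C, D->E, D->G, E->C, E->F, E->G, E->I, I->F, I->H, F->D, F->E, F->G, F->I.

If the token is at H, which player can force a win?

Bob

A0 = {G}
A1: add {D} — D (Alice) has D→G.
A2 = A1; e.g. C (Bob) can still go to E. Fixed point.
H never enters the attractor, so Bob can avoid the target forever.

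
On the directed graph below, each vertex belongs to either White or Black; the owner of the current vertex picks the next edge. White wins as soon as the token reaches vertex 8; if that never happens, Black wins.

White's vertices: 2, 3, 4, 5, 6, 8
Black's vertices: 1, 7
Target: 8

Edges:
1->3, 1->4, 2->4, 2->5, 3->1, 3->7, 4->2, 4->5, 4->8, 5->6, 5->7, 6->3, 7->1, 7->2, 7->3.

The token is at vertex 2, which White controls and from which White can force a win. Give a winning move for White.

4

A0 = {8}
A1: add {4} — 4 (White) has 4→8.
A2: add {2} — 2 (White) has 2→4.
A3 = A2; e.g. 1 (Black) can still go to 3. Fixed point.
From 2, successor 4 is in the attractor (rank 1); the other successor 5 is not.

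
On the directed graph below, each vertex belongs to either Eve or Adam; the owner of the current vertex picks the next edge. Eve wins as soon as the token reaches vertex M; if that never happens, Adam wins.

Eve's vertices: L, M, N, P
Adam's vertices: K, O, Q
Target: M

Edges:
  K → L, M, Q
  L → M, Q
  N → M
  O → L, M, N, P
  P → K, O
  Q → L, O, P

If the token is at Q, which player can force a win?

Adam

A0 = {M}
A1: add {L, N} — L (Eve) has L→M; N (Eve) has N→M.
A2 = A1; e.g. K (Adam) can still go to Q. Fixed point.
Q never enters the attractor, so Adam can avoid the target forever.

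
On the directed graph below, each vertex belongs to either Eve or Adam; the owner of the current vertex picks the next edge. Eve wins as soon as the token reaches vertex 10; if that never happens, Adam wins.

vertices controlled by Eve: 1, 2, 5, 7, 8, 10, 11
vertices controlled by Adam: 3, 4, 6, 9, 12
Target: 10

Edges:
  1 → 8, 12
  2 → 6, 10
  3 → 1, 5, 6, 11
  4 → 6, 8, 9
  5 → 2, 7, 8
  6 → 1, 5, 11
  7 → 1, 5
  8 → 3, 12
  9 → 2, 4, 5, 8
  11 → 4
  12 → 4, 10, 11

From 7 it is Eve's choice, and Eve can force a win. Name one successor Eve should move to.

A0 = {10}
A1: add {2} — 2 (Eve) has 2→10.
A2: add {5} — 5 (Eve) has 5→2.
A3: add {7} — 7 (Eve) has 7→5.
A4 = A3; e.g. 1 (Eve) has no edge into A3. Fixed point.
From 7, successor 5 is in the attractor (rank 2); the other successor 1 is not.

5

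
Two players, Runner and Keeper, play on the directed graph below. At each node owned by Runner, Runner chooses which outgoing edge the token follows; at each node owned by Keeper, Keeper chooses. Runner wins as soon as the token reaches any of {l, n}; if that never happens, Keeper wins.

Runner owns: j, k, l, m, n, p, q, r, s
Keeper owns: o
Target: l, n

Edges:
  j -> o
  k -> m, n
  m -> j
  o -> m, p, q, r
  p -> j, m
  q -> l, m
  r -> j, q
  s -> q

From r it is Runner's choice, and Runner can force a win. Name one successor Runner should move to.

q

A0 = {l, n}
A1: add {k, q} — k (Runner) has k→n; q (Runner) has q→l.
A2: add {r, s} — r (Runner) has r→q; s (Runner) has s→q.
A3 = A2; e.g. j (Runner) has no edge into A2. Fixed point.
From r, successor q is in the attractor (rank 1); the other successor j is not.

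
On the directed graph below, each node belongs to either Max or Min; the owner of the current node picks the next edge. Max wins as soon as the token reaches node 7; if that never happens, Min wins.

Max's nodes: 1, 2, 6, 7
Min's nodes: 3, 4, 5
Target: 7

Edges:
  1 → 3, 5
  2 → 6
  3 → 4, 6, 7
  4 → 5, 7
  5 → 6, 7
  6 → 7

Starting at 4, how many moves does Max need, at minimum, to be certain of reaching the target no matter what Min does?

A0 = {7}
A1: add {6} — 6 (Max) has 6→7.
A2: add {2, 5} — 2 (Max) has 2→6; 5 (Min): all of {6, 7} already in.
A3: add {1, 4} — 1 (Max) has 1→5; 4 (Min): all of {5, 7} already in.
4 enters the attractor at level 3, so Max can force the target in 3 moves from there.

3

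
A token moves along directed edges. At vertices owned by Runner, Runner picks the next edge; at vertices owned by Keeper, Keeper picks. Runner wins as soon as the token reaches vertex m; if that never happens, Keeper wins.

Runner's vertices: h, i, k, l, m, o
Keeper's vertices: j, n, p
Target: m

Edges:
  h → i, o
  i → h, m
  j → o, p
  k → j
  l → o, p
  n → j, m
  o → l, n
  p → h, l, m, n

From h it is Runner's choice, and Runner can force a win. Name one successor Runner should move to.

i

A0 = {m}
A1: add {i} — i (Runner) has i→m.
A2: add {h} — h (Runner) has h→i.
A3 = A2; e.g. j (Keeper) can still go to o. Fixed point.
From h, successor i is in the attractor (rank 1); the other successor o is not.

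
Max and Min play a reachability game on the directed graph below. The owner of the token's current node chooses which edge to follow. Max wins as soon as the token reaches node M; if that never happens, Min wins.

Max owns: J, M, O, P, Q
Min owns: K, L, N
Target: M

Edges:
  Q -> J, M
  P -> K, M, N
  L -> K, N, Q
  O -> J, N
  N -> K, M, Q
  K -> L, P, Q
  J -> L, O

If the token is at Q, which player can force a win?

Max

A0 = {M}
A1: add {P, Q} — P (Max) has P→M; Q (Max) has Q→M.
A2 = A1; e.g. J (Max) has no edge into A1. Fixed point.
Q ∈ A1, so Max can force the target.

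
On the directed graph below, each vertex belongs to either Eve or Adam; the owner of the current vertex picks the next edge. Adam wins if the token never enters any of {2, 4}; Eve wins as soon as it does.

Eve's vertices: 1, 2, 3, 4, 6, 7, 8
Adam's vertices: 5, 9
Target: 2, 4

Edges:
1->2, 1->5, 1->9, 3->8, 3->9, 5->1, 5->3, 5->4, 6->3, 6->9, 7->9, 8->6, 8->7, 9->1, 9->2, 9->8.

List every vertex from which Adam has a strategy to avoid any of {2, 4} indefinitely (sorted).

3, 5, 6, 7, 8, 9

A0 = {2, 4}
A1: add {1} — 1 (Eve) has 1→2.
A2 = A1; e.g. 3 (Eve) has no edge into A1. Fixed point.
Eve's attractor = {1, 2, 4}; Adam avoids the target exactly from the complement.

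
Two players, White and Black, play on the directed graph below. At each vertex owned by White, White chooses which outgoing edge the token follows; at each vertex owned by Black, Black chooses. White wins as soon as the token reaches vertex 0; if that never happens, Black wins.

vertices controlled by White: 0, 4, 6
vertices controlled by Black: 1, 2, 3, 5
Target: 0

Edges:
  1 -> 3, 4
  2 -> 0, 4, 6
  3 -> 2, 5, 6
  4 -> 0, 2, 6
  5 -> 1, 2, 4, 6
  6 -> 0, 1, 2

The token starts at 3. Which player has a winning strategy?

Black

A0 = {0}
A1: add {4, 6} — 4 (White) has 4→0; 6 (White) has 6→0.
A2: add {2} — 2 (Black): all of {0, 4, 6} already in.
A3 = A2; e.g. 1 (Black) can still go to 3. Fixed point.
3 never enters the attractor, so Black can avoid the target forever.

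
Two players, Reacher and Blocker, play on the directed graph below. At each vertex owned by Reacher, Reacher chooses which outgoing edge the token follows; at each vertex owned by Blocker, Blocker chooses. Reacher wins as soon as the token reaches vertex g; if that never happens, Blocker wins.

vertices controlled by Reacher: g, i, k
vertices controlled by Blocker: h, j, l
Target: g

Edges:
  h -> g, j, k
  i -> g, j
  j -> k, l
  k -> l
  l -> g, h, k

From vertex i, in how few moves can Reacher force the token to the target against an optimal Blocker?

A0 = {g}
A1: add {i} — i (Reacher) has i→g.
A2 = A1; e.g. h (Blocker) can still go to j. Fixed point.
i enters the attractor at level 1, so Reacher can force the target in 1 move from there.

1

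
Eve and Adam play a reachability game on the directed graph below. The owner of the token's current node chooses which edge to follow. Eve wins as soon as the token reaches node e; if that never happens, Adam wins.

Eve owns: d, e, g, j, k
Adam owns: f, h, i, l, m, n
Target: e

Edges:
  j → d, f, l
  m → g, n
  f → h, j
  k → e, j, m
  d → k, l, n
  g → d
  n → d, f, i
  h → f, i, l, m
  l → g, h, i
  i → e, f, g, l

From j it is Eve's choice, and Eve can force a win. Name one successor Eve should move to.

d

A0 = {e}
A1: add {k} — k (Eve) has k→e.
A2: add {d} — d (Eve) has d→k.
A3: add {g, j} — g (Eve) has g→d; j (Eve) has j→d.
A4 = A3; e.g. f (Adam) can still go to h. Fixed point.
From j, successor d is in the attractor (rank 2); the other successors f, l are not.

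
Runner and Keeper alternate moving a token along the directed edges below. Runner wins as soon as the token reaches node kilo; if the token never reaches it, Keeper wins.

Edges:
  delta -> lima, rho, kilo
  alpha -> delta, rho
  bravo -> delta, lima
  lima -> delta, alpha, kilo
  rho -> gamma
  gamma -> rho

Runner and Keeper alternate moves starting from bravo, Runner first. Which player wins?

Keeper

Track states (vertex, player-to-move).
A0 = {(kilo,Runner), (kilo,Keeper)}
A1: add {(delta,Runner), (lima,Runner)}.
A2: add {(bravo,Keeper)}.
A3 = A2; e.g. (delta,Keeper) stays out. (bravo,Runner) never enters ⇒ Keeper avoids the target.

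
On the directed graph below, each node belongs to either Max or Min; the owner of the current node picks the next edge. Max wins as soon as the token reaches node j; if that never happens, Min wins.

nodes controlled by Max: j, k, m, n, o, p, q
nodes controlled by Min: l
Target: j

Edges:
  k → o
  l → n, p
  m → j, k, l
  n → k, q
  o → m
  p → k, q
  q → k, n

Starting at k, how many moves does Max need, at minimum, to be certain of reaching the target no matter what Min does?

A0 = {j}
A1: add {m} — m (Max) has m→j.
A2: add {o} — o (Max) has o→m.
A3: add {k} — k (Max) has k→o.
k enters the attractor at level 3, so Max can force the target in 3 moves from there.

3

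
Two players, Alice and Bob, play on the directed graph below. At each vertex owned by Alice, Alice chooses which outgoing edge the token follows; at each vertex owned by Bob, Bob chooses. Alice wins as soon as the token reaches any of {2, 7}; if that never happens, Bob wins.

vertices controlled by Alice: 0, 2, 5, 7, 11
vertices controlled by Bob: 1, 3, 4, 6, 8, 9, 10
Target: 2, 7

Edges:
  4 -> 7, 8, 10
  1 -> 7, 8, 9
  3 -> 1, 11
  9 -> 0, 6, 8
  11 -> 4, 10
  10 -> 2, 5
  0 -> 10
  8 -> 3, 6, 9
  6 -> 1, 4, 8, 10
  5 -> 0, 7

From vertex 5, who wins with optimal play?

Alice

A0 = {2, 7}
A1: add {5} — 5 (Alice) has 5→7.
5 ∈ A1, so Alice can force the target.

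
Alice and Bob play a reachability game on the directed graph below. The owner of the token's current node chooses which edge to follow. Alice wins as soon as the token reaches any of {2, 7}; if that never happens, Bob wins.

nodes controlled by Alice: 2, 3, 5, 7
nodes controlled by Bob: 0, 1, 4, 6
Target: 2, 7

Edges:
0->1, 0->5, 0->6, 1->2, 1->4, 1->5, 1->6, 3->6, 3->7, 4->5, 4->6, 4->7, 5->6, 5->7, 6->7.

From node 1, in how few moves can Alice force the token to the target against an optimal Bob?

A0 = {2, 7}
A1: add {3, 5, 6} — 3 (Alice) has 3→7; 5 (Alice) has 5→7; 6 (Bob): all of {7} already in.
A2: add {4} — 4 (Bob): all of {5, 6, 7} already in.
A3: add {1} — 1 (Bob): all of {2, 4, 5, 6} already in.
1 enters the attractor at level 3, so Alice can force the target in 3 moves from there.

3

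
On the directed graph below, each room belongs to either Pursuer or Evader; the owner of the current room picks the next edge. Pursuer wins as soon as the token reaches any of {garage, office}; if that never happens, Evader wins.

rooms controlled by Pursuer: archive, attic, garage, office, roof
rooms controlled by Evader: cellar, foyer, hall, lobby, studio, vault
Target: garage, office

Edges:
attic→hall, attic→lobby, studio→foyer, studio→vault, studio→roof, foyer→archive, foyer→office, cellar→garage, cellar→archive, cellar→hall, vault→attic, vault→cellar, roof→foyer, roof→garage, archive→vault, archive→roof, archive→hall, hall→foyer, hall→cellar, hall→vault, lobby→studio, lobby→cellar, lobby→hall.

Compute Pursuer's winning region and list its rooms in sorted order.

archive, foyer, garage, office, roof

A0 = {garage, office}
A1: add {roof} — roof (Pursuer) has roof→garage.
A2: add {archive} — archive (Pursuer) has archive→roof.
A3: add {foyer} — foyer (Evader): all of {archive, office} already in.
A4 = A3; e.g. attic (Pursuer) has no edge into A3. Fixed point.
Pursuer's winning region = {archive, foyer, garage, office, roof}.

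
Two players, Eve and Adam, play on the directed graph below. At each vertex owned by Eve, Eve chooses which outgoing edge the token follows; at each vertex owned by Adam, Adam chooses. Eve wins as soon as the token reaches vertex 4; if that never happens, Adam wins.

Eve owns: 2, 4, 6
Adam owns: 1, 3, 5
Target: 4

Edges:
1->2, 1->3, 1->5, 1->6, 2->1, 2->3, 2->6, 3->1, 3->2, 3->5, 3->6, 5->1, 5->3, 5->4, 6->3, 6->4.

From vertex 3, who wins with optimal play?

Adam

A0 = {4}
A1: add {6} — 6 (Eve) has 6→4.
A2: add {2} — 2 (Eve) has 2→6.
A3 = A2; e.g. 1 (Adam) can still go to 3. Fixed point.
3 never enters the attractor, so Adam can avoid the target forever.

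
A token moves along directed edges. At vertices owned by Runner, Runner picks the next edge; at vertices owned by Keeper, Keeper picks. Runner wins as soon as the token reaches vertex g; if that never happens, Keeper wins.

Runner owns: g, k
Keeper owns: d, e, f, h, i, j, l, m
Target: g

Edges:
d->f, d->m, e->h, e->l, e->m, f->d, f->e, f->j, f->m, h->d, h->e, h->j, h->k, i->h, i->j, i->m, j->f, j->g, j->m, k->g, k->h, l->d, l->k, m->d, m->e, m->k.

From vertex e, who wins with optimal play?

Keeper

A0 = {g}
A1: add {k} — k (Runner) has k→g.
A2 = A1; e.g. d (Keeper) can still go to f. Fixed point.
e never enters the attractor, so Keeper can avoid the target forever.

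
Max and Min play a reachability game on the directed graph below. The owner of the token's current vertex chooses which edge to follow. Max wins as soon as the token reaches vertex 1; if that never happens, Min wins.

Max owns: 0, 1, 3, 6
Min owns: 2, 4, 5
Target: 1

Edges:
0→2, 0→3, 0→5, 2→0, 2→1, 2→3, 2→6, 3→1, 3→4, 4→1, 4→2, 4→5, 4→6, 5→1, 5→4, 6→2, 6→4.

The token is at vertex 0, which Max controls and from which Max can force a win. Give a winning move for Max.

A0 = {1}
A1: add {3} — 3 (Max) has 3→1.
A2: add {0} — 0 (Max) has 0→3.
A3 = A2; e.g. 2 (Min) can still go to 6. Fixed point.
From 0, successor 3 is in the attractor (rank 1); the other successors 2, 5 are not.

3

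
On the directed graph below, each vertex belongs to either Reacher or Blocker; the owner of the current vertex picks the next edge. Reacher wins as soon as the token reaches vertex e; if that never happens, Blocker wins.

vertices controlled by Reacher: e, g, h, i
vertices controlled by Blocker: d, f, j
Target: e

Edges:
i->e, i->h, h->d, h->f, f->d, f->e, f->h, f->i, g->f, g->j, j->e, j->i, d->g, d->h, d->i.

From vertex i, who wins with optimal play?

A0 = {e}
A1: add {i} — i (Reacher) has i→e.
i ∈ A1, so Reacher can force the target.

Reacher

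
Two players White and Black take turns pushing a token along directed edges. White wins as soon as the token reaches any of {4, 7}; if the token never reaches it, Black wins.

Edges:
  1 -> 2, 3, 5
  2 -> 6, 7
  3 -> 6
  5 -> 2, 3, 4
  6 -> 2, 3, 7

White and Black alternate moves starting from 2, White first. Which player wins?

White

Track states (vertex, player-to-move).
A0 = {(4,White), (4,Black), (7,White), (7,Black)}
A1: add {(2,White), (5,White), (6,White)}.
(2,White) ∈ A1 ⇒ White forces the target.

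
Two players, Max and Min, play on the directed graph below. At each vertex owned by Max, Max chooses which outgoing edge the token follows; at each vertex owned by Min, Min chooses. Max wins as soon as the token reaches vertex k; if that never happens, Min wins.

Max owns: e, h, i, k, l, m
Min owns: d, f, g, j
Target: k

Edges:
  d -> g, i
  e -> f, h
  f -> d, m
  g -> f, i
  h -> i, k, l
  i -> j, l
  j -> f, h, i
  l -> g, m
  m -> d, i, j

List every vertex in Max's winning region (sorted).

e, h, k

A0 = {k}
A1: add {h} — h (Max) has h→k.
A2: add {e} — e (Max) has e→h.
A3 = A2; e.g. d (Min) can still go to g. Fixed point.
Max's winning region = {e, h, k}.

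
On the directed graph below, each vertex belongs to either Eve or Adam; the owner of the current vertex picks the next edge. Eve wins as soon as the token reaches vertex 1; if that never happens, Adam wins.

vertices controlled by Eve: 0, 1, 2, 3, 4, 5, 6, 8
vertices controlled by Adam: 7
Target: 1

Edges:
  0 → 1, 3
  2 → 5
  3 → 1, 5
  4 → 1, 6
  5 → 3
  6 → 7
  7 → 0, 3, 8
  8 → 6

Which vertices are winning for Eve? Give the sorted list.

A0 = {1}
A1: add {0, 3, 4} — 0 (Eve) has 0→1; 3 (Eve) has 3→1; 4 (Eve) has 4→1.
A2: add {5} — 5 (Eve) has 5→3.
A3: add {2} — 2 (Eve) has 2→5.
A4 = A3; e.g. 6 (Eve) has no edge into A3. Fixed point.
Eve's winning region = {0, 1, 2, 3, 4, 5}.

0, 1, 2, 3, 4, 5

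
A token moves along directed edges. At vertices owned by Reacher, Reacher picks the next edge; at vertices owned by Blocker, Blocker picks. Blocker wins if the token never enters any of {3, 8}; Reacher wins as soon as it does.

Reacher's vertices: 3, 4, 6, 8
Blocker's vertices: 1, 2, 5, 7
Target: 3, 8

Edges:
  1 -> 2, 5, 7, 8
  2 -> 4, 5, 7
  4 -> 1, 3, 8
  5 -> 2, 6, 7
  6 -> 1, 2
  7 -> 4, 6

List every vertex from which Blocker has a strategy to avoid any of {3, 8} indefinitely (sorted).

A0 = {3, 8}
A1: add {4} — 4 (Reacher) has 4→3.
A2 = A1; e.g. 1 (Blocker) can still go to 2. Fixed point.
Reacher's attractor = {3, 4, 8}; Blocker avoids the target exactly from the complement.

1, 2, 5, 6, 7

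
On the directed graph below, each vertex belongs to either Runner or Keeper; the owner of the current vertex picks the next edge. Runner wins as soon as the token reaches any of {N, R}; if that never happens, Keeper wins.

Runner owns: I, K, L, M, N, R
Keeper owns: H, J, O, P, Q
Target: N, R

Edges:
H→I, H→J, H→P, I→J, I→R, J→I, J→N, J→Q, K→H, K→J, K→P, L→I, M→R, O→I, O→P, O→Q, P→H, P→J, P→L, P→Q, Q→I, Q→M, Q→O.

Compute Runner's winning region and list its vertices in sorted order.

A0 = {N, R}
A1: add {I, M} — I (Runner) has I→R; M (Runner) has M→R.
A2: add {L} — L (Runner) has L→I.
A3 = A2; e.g. H (Keeper) can still go to J. Fixed point.
Runner's winning region = {I, L, M, N, R}.

I, L, M, N, R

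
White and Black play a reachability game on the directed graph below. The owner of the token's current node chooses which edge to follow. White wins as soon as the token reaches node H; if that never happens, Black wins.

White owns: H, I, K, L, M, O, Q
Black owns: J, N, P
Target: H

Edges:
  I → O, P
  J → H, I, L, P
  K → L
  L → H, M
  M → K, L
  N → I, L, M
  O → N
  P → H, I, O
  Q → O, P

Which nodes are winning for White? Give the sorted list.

A0 = {H}
A1: add {L} — L (White) has L→H.
A2: add {K, M} — K (White) has K→L; M (White) has M→L.
A3 = A2; e.g. I (White) has no edge into A2. Fixed point.
White's winning region = {H, K, L, M}.

H, K, L, M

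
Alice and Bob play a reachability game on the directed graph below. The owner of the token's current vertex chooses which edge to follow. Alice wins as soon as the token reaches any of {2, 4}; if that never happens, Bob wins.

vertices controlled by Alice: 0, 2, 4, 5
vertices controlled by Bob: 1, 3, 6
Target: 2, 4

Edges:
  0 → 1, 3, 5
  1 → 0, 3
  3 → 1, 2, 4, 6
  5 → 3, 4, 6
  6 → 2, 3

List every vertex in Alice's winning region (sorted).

0, 2, 4, 5

A0 = {2, 4}
A1: add {5} — 5 (Alice) has 5→4.
A2: add {0} — 0 (Alice) has 0→5.
A3 = A2; e.g. 1 (Bob) can still go to 3. Fixed point.
Alice's winning region = {0, 2, 4, 5}.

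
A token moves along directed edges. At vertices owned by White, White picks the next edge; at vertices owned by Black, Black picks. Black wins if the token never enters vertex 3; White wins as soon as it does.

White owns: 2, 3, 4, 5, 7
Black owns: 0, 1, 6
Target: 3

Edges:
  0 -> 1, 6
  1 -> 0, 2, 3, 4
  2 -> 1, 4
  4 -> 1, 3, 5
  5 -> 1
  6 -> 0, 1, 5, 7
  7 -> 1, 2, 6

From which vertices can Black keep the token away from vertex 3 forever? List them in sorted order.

A0 = {3}
A1: add {4} — 4 (White) has 4→3.
A2: add {2} — 2 (White) has 2→4.
A3: add {7} — 7 (White) has 7→2.
A4 = A3; e.g. 0 (Black) can still go to 1. Fixed point.
White's attractor = {2, 3, 4, 7}; Black avoids the target exactly from the complement.

0, 1, 5, 6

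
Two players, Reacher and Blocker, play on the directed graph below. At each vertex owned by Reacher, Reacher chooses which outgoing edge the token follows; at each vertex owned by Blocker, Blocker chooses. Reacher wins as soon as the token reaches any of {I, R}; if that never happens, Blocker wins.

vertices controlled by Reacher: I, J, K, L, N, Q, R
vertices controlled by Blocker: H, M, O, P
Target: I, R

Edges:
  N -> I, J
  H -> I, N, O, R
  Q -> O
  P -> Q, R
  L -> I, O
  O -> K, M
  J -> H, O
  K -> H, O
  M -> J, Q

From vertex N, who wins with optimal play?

Reacher

A0 = {I, R}
A1: add {L, N} — L (Reacher) has L→I; N (Reacher) has N→I.
A2 = A1; e.g. H (Blocker) can still go to O. Fixed point.
N ∈ A1, so Reacher can force the target.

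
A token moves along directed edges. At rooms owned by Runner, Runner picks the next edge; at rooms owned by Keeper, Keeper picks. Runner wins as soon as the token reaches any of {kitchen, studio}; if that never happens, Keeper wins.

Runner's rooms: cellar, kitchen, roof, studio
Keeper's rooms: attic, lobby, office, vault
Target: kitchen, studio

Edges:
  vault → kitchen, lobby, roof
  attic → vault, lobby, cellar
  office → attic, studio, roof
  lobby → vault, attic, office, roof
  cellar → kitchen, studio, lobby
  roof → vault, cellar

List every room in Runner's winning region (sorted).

cellar, kitchen, roof, studio

A0 = {kitchen, studio}
A1: add {cellar} — cellar (Runner) has cellar→kitchen.
A2: add {roof} — roof (Runner) has roof→cellar.
A3 = A2; e.g. vault (Keeper) can still go to lobby. Fixed point.
Runner's winning region = {cellar, kitchen, roof, studio}.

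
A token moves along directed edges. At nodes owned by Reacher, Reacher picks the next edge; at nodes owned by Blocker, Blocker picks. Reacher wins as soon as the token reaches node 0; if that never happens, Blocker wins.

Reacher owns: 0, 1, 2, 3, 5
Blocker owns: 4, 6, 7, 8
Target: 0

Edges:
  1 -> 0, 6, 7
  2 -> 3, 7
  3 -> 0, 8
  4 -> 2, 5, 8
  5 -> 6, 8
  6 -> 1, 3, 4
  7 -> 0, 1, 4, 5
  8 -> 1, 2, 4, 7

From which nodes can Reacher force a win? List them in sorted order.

0, 1, 2, 3

A0 = {0}
A1: add {1, 3} — 1 (Reacher) has 1→0; 3 (Reacher) has 3→0.
A2: add {2} — 2 (Reacher) has 2→3.
A3 = A2; e.g. 4 (Blocker) can still go to 5. Fixed point.
Reacher's winning region = {0, 1, 2, 3}.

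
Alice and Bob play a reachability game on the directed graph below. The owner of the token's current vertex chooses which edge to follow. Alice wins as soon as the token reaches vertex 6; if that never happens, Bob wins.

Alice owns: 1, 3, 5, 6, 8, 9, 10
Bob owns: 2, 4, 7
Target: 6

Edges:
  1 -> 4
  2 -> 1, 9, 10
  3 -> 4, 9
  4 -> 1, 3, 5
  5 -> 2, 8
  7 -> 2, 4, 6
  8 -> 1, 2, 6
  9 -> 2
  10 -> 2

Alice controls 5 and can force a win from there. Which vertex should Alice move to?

A0 = {6}
A1: add {8} — 8 (Alice) has 8→6.
A2: add {5} — 5 (Alice) has 5→8.
A3 = A2; e.g. 1 (Alice) has no edge into A2. Fixed point.
From 5, successor 8 is in the attractor (rank 1); the other successor 2 is not.

8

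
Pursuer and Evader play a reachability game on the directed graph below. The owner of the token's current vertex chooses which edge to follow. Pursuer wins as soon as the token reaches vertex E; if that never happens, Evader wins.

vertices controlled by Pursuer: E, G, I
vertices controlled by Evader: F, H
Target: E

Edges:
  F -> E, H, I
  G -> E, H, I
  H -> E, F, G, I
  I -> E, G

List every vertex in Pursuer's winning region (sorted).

A0 = {E}
A1: add {G, I} — G (Pursuer) has G→E; I (Pursuer) has I→E.
A2 = A1; e.g. F (Evader) can still go to H. Fixed point.
Pursuer's winning region = {E, G, I}.

E, G, I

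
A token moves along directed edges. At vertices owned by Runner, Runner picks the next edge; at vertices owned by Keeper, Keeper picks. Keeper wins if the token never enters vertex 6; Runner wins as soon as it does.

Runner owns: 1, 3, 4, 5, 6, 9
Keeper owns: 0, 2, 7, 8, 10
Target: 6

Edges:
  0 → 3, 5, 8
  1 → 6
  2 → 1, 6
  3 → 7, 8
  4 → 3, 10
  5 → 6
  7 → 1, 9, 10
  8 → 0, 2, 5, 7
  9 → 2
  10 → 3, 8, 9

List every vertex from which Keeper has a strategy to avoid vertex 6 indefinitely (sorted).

0, 3, 4, 7, 8, 10

A0 = {6}
A1: add {1, 5} — 1 (Runner) has 1→6; 5 (Runner) has 5→6.
A2: add {2} — 2 (Keeper): all of {1, 6} already in.
A3: add {9} — 9 (Runner) has 9→2.
A4 = A3; e.g. 0 (Keeper) can still go to 3. Fixed point.
Runner's attractor = {1, 2, 5, 6, 9}; Keeper avoids the target exactly from the complement.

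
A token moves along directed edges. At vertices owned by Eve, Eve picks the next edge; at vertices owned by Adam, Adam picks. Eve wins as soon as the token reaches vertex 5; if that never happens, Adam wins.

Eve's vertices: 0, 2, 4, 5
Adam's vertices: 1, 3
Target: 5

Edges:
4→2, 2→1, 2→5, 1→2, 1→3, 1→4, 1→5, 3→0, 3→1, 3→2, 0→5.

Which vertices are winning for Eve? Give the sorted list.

0, 2, 4, 5

A0 = {5}
A1: add {0, 2} — 0 (Eve) has 0→5; 2 (Eve) has 2→5.
A2: add {4} — 4 (Eve) has 4→2.
A3 = A2; e.g. 1 (Adam) can still go to 3. Fixed point.
Eve's winning region = {0, 2, 4, 5}.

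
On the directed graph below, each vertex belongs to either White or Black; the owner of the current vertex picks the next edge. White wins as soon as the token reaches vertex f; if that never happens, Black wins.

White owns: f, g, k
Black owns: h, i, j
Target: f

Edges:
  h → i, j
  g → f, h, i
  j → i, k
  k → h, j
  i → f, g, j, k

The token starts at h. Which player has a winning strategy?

Black

A0 = {f}
A1: add {g} — g (White) has g→f.
A2 = A1; e.g. h (Black) can still go to i. Fixed point.
h never enters the attractor, so Black can avoid the target forever.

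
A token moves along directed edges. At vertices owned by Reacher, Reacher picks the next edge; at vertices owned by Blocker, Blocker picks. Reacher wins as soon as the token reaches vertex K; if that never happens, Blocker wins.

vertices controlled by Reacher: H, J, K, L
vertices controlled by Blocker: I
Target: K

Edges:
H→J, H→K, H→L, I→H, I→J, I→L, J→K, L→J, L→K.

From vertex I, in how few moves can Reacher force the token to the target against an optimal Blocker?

A0 = {K}
A1: add {H, J, L} — H (Reacher) has H→K; J (Reacher) has J→K; L (Reacher) has L→K.
A2: add {I} — I (Blocker): all of {H, J, L} already in.
A2 = all vertices. Fixed point.
I enters the attractor at level 2, so Reacher can force the target in 2 moves from there.

2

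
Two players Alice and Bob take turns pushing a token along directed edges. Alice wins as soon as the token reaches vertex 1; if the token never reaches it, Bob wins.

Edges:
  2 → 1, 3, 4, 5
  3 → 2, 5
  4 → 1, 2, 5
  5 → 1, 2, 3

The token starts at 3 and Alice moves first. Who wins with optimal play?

Track states (vertex, player-to-move).
A0 = {(1,Alice), (1,Bob)}
A1: add {(2,Alice), (4,Alice), (5,Alice)}.
A2: add {(3,Bob), (4,Bob)}.
A3 = A2; e.g. (2,Bob) stays out. (3,Alice) never enters ⇒ Bob avoids the target.

Bob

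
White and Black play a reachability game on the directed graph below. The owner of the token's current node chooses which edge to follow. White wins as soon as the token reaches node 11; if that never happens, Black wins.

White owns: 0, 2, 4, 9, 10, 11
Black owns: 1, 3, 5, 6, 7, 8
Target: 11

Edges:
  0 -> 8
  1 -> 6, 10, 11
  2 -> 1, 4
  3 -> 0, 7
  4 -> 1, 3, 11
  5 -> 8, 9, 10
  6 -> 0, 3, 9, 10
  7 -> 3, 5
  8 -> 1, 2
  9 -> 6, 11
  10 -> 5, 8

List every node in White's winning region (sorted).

2, 4, 9, 11

A0 = {11}
A1: add {4, 9} — 4 (White) has 4→11; 9 (White) has 9→11.
A2: add {2} — 2 (White) has 2→4.
A3 = A2; e.g. 0 (White) has no edge into A2. Fixed point.
White's winning region = {2, 4, 9, 11}.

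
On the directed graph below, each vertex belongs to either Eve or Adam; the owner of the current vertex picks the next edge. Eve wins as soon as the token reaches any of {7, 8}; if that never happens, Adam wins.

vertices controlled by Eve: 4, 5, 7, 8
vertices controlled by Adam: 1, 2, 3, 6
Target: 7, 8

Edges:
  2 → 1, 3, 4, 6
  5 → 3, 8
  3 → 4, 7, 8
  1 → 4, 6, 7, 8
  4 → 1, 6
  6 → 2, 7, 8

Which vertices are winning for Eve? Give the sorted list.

A0 = {7, 8}
A1: add {5} — 5 (Eve) has 5→8.
A2 = A1; e.g. 1 (Adam) can still go to 4. Fixed point.
Eve's winning region = {5, 7, 8}.

5, 7, 8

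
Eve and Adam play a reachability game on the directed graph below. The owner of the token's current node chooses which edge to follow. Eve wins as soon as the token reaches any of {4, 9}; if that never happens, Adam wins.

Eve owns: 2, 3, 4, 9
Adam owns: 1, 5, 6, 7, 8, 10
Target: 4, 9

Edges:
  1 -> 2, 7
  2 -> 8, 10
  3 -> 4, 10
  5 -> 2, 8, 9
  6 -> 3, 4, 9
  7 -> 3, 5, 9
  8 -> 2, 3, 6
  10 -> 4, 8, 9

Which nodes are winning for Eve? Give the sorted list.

A0 = {4, 9}
A1: add {3} — 3 (Eve) has 3→4.
A2: add {6} — 6 (Adam): all of {3, 4, 9} already in.
A3 = A2; e.g. 1 (Adam) can still go to 2. Fixed point.
Eve's winning region = {3, 4, 6, 9}.

3, 4, 6, 9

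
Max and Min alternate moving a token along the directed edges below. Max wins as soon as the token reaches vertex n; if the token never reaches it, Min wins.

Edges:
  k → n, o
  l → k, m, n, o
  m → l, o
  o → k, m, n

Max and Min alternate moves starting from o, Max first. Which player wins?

Max

Track states (vertex, player-to-move).
A0 = {(n,Max), (n,Min)}
A1: add {(k,Max), (l,Max), (o,Max)}.
(o,Max) ∈ A1 ⇒ Max forces the target.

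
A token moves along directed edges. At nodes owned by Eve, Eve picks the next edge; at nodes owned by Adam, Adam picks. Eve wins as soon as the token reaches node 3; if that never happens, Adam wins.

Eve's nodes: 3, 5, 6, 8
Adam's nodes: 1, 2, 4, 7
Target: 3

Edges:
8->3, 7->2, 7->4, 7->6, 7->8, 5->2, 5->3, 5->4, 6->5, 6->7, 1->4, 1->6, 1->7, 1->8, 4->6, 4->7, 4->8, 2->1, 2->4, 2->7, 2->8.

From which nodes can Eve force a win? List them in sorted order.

A0 = {3}
A1: add {5, 8} — 5 (Eve) has 5→3; 8 (Eve) has 8→3.
A2: add {6} — 6 (Eve) has 6→5.
A3 = A2; e.g. 1 (Adam) can still go to 4. Fixed point.
Eve's winning region = {3, 5, 6, 8}.

3, 5, 6, 8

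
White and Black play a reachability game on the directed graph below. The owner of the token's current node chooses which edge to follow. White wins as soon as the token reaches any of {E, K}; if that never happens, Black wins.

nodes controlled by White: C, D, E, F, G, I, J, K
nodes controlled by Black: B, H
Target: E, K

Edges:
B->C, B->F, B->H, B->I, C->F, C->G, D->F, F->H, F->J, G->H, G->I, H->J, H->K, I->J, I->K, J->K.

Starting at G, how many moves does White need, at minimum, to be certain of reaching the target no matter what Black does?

A0 = {E, K}
A1: add {I, J} — I (White) has I→K; J (White) has J→K.
A2: add {F, G, H} — F (White) has F→J; G (White) has G→I; H (Black): all of {J, K} already in.
G enters the attractor at level 2, so White can force the target in 2 moves from there.

2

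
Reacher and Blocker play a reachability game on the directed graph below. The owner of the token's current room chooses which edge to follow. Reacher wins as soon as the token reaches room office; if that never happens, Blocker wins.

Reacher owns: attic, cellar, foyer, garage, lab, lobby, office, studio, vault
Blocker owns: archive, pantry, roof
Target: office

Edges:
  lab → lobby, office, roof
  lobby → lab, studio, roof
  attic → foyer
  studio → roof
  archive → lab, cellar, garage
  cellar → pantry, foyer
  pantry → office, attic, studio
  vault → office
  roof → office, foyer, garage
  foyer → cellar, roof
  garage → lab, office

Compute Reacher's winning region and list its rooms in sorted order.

garage, lab, lobby, office, vault

A0 = {office}
A1: add {garage, lab, vault} — lab (Reacher) has lab→office; vault (Reacher) has vault→office; garage (Reacher) has garage→office.
A2: add {lobby} — lobby (Reacher) has lobby→lab.
A3 = A2; e.g. pantry (Blocker) can still go to attic. Fixed point.
Reacher's winning region = {garage, lab, lobby, office, vault}.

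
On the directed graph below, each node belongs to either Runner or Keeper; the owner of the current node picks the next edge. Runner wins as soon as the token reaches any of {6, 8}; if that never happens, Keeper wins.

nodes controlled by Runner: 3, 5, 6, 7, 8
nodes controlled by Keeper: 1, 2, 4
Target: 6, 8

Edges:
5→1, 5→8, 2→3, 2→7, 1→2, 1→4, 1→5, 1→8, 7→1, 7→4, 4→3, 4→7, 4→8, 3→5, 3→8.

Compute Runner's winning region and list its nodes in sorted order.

A0 = {6, 8}
A1: add {3, 5} — 3 (Runner) has 3→8; 5 (Runner) has 5→8.
A2 = A1; e.g. 1 (Keeper) can still go to 2. Fixed point.
Runner's winning region = {3, 5, 6, 8}.

3, 5, 6, 8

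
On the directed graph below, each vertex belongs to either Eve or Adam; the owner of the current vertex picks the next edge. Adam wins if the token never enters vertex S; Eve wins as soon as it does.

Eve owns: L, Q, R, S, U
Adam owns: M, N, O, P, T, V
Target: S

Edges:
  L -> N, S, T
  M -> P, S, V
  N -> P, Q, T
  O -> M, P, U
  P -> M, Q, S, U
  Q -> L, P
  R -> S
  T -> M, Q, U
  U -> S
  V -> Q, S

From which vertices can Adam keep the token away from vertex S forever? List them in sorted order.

A0 = {S}
A1: add {L, R, U} — L (Eve) has L→S; R (Eve) has R→S; U (Eve) has U→S.
A2: add {Q} — Q (Eve) has Q→L.
A3: add {V} — V (Adam): all of {Q, S} already in.
A4 = A3; e.g. M (Adam) can still go to P. Fixed point.
Eve's attractor = {L, Q, R, S, U, V}; Adam avoids the target exactly from the complement.

M, N, O, P, T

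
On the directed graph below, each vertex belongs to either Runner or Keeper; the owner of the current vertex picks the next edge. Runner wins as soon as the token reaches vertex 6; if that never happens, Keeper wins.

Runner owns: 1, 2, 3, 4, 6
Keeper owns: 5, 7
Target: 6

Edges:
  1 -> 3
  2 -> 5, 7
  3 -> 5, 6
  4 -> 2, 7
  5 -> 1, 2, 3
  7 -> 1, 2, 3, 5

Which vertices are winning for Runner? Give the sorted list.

1, 3, 6

A0 = {6}
A1: add {3} — 3 (Runner) has 3→6.
A2: add {1} — 1 (Runner) has 1→3.
A3 = A2; e.g. 2 (Runner) has no edge into A2. Fixed point.
Runner's winning region = {1, 3, 6}.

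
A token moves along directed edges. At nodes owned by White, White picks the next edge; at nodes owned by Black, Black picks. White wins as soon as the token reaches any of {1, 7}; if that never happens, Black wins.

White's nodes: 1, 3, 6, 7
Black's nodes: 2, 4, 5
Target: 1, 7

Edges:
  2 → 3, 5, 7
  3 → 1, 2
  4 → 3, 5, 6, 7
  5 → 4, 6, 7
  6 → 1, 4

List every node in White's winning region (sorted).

1, 3, 6, 7

A0 = {1, 7}
A1: add {3, 6} — 3 (White) has 3→1; 6 (White) has 6→1.
A2 = A1; e.g. 2 (Black) can still go to 5. Fixed point.
White's winning region = {1, 3, 6, 7}.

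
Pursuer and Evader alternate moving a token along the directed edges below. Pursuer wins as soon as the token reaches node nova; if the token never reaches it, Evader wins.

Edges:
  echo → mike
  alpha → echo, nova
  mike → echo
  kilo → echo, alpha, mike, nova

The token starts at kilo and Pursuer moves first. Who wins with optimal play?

Track states (vertex, player-to-move).
A0 = {(nova,Pursuer), (nova,Evader)}
A1: add {(alpha,Pursuer), (kilo,Pursuer)}.
(kilo,Pursuer) ∈ A1 ⇒ Pursuer forces the target.

Pursuer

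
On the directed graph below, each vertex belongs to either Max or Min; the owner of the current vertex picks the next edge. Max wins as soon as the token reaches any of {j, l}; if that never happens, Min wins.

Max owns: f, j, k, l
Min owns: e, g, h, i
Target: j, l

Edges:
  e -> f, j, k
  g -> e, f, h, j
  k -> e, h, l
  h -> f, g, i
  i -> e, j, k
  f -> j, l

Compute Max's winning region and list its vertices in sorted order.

e, f, i, j, k, l

A0 = {j, l}
A1: add {f, k} — f (Max) has f→j; k (Max) has k→l.
A2: add {e} — e (Min): all of {f, j, k} already in.
A3: add {i} — i (Min): all of {e, j, k} already in.
A4 = A3; e.g. g (Min) can still go to h. Fixed point.
Max's winning region = {e, f, i, j, k, l}.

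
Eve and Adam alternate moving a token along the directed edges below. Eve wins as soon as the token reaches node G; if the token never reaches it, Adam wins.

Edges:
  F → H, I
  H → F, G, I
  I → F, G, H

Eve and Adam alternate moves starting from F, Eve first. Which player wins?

Track states (vertex, player-to-move).
A0 = {(G,Eve), (G,Adam)}
A1: add {(H,Eve), (I,Eve)}.
A2: add {(F,Adam)}.
A3 = A2; e.g. (F,Eve) stays out. (F,Eve) never enters ⇒ Adam avoids the target.

Adam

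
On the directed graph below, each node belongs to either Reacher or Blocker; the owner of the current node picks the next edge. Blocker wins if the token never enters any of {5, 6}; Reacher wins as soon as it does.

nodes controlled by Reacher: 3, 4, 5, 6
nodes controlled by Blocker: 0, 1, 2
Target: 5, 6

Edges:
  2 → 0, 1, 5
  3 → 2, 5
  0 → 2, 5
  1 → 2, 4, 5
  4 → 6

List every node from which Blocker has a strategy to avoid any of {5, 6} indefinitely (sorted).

A0 = {5, 6}
A1: add {3, 4} — 3 (Reacher) has 3→5; 4 (Reacher) has 4→6.
A2 = A1; e.g. 0 (Blocker) can still go to 2. Fixed point.
Reacher's attractor = {3, 4, 5, 6}; Blocker avoids the target exactly from the complement.

0, 1, 2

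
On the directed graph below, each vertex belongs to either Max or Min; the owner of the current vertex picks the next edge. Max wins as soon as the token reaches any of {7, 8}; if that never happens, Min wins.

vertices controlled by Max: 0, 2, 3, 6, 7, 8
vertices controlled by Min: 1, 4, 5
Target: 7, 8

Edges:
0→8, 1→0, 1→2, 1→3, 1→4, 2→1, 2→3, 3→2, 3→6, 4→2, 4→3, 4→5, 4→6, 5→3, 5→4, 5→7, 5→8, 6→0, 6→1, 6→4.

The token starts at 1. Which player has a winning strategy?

A0 = {7, 8}
A1: add {0} — 0 (Max) has 0→8.
A2: add {6} — 6 (Max) has 6→0.
A3: add {3} — 3 (Max) has 3→6.
A4: add {2} — 2 (Max) has 2→3.
A5 = A4; e.g. 1 (Min) can still go to 4. Fixed point.
1 never enters the attractor, so Min can avoid the target forever.

Min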